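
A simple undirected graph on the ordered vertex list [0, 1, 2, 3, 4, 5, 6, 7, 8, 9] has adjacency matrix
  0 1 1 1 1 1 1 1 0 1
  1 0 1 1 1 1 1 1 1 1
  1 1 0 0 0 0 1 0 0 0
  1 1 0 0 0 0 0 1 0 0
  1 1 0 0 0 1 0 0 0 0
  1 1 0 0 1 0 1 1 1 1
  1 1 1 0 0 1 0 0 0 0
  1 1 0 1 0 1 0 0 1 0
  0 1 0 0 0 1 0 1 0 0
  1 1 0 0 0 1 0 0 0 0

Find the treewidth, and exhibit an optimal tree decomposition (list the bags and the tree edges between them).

The largest bag has 4 vertices, giving width 3; this decomposition certifies tw(G) ≤ 3. On the other hand G contains the 4-clique {0, 1, 2, 6}. A clique must lie in a single bag of any decomposition, so no decomposition can have width below 3. Therefore the treewidth is 3.

Treewidth 3.
One optimal decomposition is:
Bags: B1 = {1, 5, 7, 8}  B2 = {0, 1, 5, 7}  B3 = {0, 1, 5, 9}  B4 = {0, 1, 5, 6}  B5 = {0, 1, 2, 6}  B6 = {0, 1, 4, 5}  B7 = {0, 1, 3, 7}
Tree: B1–B2, B2–B3, B2–B4, B4–B5, B3–B6, B2–B7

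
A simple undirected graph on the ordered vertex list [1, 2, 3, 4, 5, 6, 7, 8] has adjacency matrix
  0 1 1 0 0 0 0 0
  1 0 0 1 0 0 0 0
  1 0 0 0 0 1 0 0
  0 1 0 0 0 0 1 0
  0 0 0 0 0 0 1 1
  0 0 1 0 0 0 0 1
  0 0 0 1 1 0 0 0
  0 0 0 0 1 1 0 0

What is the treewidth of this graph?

2

A width-2 tree decomposition is:
Bags: B1 = {3, 6, 8}  B2 = {1, 3, 8}  B3 = {1, 2, 8}  B4 = {2, 4, 8}  B5 = {4, 7, 8}  B6 = {5, 7, 8}
Tree: B1–B2, B2–B3, B3–B4, B4–B5, B5–B6
The largest bag has 3 vertices, giving width 2; this decomposition certifies tw(G) ≤ 2. For the lower bound, G contains the cycle 8–6–3–1–2–4–7–5–8, so G is not a forest; only forests have treewidth ≤ 1, hence tw(G) ≥ 2. Combining the bounds, tw(G) = 2.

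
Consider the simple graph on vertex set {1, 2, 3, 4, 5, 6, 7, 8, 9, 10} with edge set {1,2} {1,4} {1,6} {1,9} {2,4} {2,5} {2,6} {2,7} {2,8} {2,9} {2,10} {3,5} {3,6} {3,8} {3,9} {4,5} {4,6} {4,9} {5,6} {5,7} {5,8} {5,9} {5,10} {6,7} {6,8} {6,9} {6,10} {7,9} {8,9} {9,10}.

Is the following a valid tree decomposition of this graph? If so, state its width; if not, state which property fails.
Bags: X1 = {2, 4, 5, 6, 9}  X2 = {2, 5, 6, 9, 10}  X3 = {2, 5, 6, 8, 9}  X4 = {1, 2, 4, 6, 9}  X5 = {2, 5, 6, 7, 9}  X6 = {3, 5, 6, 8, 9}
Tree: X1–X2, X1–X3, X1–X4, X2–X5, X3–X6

Yes; width 4.

Vertex coverage: the bags together contain {1, 2, 3, 4, 5, 6, 7, 8, 9, 10}, the full vertex set. Edge coverage: each edge of G has both endpoints in at least one bag. Running intersection: for every vertex, the bags containing it form a connected subtree. All three properties hold, so this is a valid tree decomposition of width max|bag| − 1 = 4, and hence tw(G) ≤ 4.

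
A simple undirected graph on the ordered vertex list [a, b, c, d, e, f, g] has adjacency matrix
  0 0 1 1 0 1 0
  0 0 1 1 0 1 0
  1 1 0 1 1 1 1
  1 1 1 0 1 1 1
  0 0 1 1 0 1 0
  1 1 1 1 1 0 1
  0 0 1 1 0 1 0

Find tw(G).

3

A width-3 tree decomposition is:
Bags: B1 = {b, c, d, f}  B2 = {c, d, e, f}  B3 = {c, d, f, g}  B4 = {a, c, d, f}
Tree: B1–B2, B1–B3, B1–B4
Each bag holds 4 vertices, so the decomposition has width 3, which upper-bounds the treewidth. For the lower bound, the 4 vertices {c, d, f, g} are pairwise adjacent, and any tree decomposition puts a clique entirely inside one bag — forcing width ≥ 3. Therefore the treewidth is 3.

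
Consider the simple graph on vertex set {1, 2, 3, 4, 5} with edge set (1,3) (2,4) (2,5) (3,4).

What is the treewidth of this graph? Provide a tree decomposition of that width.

Treewidth 1.
One such decomposition:
Bags: B1 = {3, 4}  B2 = {1, 3}  B3 = {2, 4}  B4 = {2, 5}
Tree: B1–B2, B1–B3, B3–B4

The largest bag has 2 vertices, giving width 1; this decomposition certifies tw(G) ≤ 1. G has an edge, so its treewidth is at least 1. The upper and lower bounds meet at 1, so that is the treewidth.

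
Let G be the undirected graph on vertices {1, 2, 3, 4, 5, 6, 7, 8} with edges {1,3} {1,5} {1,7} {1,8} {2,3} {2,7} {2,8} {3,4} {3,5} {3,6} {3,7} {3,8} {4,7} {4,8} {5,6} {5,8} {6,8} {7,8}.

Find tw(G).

3

A width-3 tree decomposition is:
Bags: B1 = {2, 3, 7, 8}  B2 = {3, 4, 7, 8}  B3 = {1, 3, 7, 8}  B4 = {1, 3, 5, 8}  B5 = {3, 5, 6, 8}
Tree: B1–B2, B1–B3, B3–B4, B4–B5
Each bag holds 4 vertices, so the decomposition has width 3, which upper-bounds the treewidth. On the other hand G contains the 4-clique {1, 3, 5, 8}. A clique must lie in a single bag of any decomposition, so no decomposition can have width below 3. The upper and lower bounds meet at 3, so that is the treewidth.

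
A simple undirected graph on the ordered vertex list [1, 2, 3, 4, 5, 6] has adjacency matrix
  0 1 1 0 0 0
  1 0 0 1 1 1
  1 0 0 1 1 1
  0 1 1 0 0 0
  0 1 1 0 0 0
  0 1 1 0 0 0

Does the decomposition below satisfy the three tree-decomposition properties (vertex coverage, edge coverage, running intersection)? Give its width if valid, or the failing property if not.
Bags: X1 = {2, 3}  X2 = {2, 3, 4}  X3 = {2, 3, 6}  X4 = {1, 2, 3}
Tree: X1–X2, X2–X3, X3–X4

A tree decomposition must satisfy three properties: every vertex lies in some bag; for every edge, both endpoints lie together in some bag; and for every vertex, the bags containing it form a connected subtree. Here vertex 5 appears in no bag, so the decomposition is invalid.

No — vertex 5 appears in no bag.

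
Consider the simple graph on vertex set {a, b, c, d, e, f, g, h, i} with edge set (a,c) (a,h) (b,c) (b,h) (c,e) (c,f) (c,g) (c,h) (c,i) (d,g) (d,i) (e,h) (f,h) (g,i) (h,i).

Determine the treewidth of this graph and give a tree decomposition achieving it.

The largest bag has 3 vertices, giving width 2; this decomposition certifies tw(G) ≤ 2. Conversely, {d, g, i} is a clique of size 3, and the vertices of any clique must share a bag in every tree decomposition; so some bag has ≥ 3 vertices and tw(G) ≥ 2. The upper and lower bounds meet at 2, so that is the treewidth.

Treewidth 2.
One such decomposition:
Bags: B1 = {c, e, h}  B2 = {c, h, i}  B3 = {c, g, i}  B4 = {a, c, h}  B5 = {d, g, i}  B6 = {c, f, h}  B7 = {b, c, h}
Tree: B1–B2, B2–B3, B1–B4, B3–B5, B2–B6, B4–B7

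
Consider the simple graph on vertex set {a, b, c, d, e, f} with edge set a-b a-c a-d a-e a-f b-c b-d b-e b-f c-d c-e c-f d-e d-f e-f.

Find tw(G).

5

A width-5 tree decomposition is:
Bags: B1 = {a, b, c, d, e, f}
Tree: (single bag)
A single bag containing all 6 vertices is trivially a valid decomposition of width 5. Conversely, {a, b, c, d, e, f} is a clique of size 6, and the vertices of any clique must share a bag in every tree decomposition; so some bag has ≥ 6 vertices and tw(G) ≥ 5. Combining the bounds, tw(G) = 5.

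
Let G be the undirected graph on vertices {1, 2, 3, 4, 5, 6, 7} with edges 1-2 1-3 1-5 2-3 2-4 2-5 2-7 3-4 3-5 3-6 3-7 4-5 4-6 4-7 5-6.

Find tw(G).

A width-3 tree decomposition is:
Bags: B1 = {2, 3, 4, 5}  B2 = {3, 4, 5, 6}  B3 = {2, 3, 4, 7}  B4 = {1, 2, 3, 5}
Tree: B1–B2, B1–B3, B1–B4
Each bag holds 4 vertices, so the decomposition has width 3, which upper-bounds the treewidth. For the lower bound, the 4 vertices {1, 2, 3, 5} are pairwise adjacent, and any tree decomposition puts a clique entirely inside one bag — forcing width ≥ 3. Combining the bounds, tw(G) = 3.

3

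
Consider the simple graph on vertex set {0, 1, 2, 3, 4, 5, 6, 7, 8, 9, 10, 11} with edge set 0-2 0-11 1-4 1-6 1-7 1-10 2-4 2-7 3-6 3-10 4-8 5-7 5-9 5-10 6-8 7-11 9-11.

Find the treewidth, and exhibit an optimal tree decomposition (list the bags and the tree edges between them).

Treewidth 3.
One optimal decomposition is:
Bags: B1 = {3, 4, 6, 8}  B2 = {1, 3, 4, 6}  B3 = {1, 3, 4, 10}  B4 = {1, 2, 4, 10}  B5 = {1, 2, 7, 10}  B6 = {2, 5, 7, 10}  B7 = {0, 2, 5, 7}  B8 = {0, 5, 7, 11}  B9 = {0, 5, 9, 11}
Tree: B1–B2, B2–B3, B3–B4, B4–B5, B5–B6, B6–B7, B7–B8, B8–B9

Each bag holds 4 vertices, so the decomposition has width 3, which upper-bounds the treewidth. For the lower bound: the 4 vertex sets {3,6,8}, {4}, {1}, {2,5,7,10} are disjoint, each induces a connected subgraph, and every pair is joined by at least one edge of G. Contracting each set to a single vertex therefore yields K_{4} as a minor, and since treewidth is minor-monotone, tw(G) ≥ tw(K_{4}) = 3. Combining the bounds, tw(G) = 3.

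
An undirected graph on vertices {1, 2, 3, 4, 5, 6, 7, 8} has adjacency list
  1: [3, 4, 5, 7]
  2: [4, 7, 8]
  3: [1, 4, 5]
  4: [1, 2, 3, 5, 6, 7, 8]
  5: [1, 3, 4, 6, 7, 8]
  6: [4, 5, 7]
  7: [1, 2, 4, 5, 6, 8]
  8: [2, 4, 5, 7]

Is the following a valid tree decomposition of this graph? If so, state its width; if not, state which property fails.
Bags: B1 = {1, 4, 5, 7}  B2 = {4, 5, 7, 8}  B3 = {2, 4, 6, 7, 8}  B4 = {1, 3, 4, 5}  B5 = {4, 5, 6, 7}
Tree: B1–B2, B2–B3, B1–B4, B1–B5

A tree decomposition must satisfy three properties: every vertex lies in some bag; for every edge, both endpoints lie together in some bag; and for every vertex, the bags containing it form a connected subtree. Here bags containing vertex 6 are not connected in the tree, so the decomposition is invalid.

No — bags containing vertex 6 are not connected in the tree.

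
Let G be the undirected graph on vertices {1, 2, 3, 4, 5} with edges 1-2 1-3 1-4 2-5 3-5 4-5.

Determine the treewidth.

A width-2 tree decomposition is:
Bags: B1 = {1, 2, 5}  B2 = {1, 3, 5}  B3 = {1, 4, 5}
Tree: B1–B2, B2–B3
Every bag has size at most 3, so the width is 3 − 1 = 2 and tw(G) ≤ 2. For the lower bound, G contains the cycle 2–1–3–5–2, so G is not a forest; only forests have treewidth ≤ 1, hence tw(G) ≥ 2. Hence tw(G) = 2 exactly.

2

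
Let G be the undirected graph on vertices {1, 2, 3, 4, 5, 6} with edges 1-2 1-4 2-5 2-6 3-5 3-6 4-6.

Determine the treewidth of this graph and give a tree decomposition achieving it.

The largest bag has 3 vertices, giving width 2; this decomposition certifies tw(G) ≤ 2. Since 3–5–2–6–3 is a cycle in G, G is not acyclic. Forests are exactly the graphs of treewidth ≤ 1, so tw(G) ≥ 2. The upper and lower bounds meet at 2, so that is the treewidth.

Treewidth 2.
One such decomposition:
Bags: B1 = {3, 5, 6}  B2 = {2, 5, 6}  B3 = {2, 4, 6}  B4 = {1, 2, 4}
Tree: B1–B2, B2–B3, B3–B4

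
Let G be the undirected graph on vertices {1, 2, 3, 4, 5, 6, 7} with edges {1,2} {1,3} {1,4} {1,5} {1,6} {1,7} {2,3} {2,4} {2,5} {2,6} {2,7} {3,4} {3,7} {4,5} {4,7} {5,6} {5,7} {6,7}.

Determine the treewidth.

A width-4 tree decomposition is:
Bags: B1 = {1, 2, 3, 4, 7}  B2 = {1, 2, 4, 5, 7}  B3 = {1, 2, 5, 6, 7}
Tree: B1–B2, B2–B3
Each bag holds 5 vertices, so the decomposition has width 4, which upper-bounds the treewidth. On the other hand G contains the 5-clique {1, 2, 3, 4, 7}. A clique must lie in a single bag of any decomposition, so no decomposition can have width below 4. Hence tw(G) = 4 exactly.

4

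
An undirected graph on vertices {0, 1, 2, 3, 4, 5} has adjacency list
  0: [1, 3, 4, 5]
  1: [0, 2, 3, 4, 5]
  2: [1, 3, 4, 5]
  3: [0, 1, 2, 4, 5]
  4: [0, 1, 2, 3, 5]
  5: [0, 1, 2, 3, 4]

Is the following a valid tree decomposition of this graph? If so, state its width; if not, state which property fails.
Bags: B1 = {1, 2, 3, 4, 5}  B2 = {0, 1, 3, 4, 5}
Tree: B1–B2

Yes; width 4.

Every vertex of G appears in some bag (union = {0, 1, 2, 3, 4, 5}); every edge is covered by a bag; and for each vertex v the set of bags containing v is connected in the bag tree. The decomposition is therefore valid. The largest bag has 5 vertices, so the width is 4.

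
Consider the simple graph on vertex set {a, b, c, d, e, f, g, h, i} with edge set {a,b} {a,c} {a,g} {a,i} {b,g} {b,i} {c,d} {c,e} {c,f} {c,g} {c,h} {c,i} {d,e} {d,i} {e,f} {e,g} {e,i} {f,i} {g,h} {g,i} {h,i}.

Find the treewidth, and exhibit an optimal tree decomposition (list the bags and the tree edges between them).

The largest bag has 4 vertices, giving width 3; this decomposition certifies tw(G) ≤ 3. Conversely, {c, d, e, i} is a clique of size 4, and the vertices of any clique must share a bag in every tree decomposition; so some bag has ≥ 4 vertices and tw(G) ≥ 3. Therefore the treewidth is 3.

Treewidth 3.
One optimal decomposition is:
Bags: B1 = {c, e, g, i}  B2 = {c, e, f, i}  B3 = {c, g, h, i}  B4 = {a, c, g, i}  B5 = {a, b, g, i}  B6 = {c, d, e, i}
Tree: B1–B2, B1–B3, B3–B4, B4–B5, B1–B6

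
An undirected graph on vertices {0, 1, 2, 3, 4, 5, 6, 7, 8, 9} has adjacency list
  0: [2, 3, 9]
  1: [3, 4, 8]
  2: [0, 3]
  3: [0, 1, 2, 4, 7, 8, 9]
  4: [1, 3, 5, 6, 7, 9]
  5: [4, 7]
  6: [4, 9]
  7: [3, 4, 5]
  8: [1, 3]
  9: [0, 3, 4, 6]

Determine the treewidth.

2

A width-2 tree decomposition is:
Bags: B1 = {3, 4, 9}  B2 = {1, 3, 4}  B3 = {3, 4, 7}  B4 = {0, 3, 9}  B5 = {4, 6, 9}  B6 = {0, 2, 3}  B7 = {4, 5, 7}  B8 = {1, 3, 8}
Tree: B1–B2, B1–B3, B1–B4, B1–B5, B4–B6, B3–B7, B2–B8
Each bag holds 3 vertices, so the decomposition has width 2, which upper-bounds the treewidth. For the lower bound, the 3 vertices {0, 3, 9} are pairwise adjacent, and any tree decomposition puts a clique entirely inside one bag — forcing width ≥ 2. Therefore the treewidth is 2.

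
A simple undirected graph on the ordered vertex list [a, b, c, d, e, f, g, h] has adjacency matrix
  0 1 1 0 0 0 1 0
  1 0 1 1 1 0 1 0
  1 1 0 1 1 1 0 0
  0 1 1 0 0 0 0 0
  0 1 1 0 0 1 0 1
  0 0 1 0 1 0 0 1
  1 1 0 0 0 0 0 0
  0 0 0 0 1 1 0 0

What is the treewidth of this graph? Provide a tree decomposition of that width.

Treewidth 2.
Bags: B1 = {b, c, e}  B2 = {a, b, c}  B3 = {c, e, f}  B4 = {a, b, g}  B5 = {b, c, d}  B6 = {e, f, h}
Tree: B1–B2, B1–B3, B2–B4, B2–B5, B3–B6

The largest bag has 3 vertices, giving width 2; this decomposition certifies tw(G) ≤ 2. On the other hand G contains the 3-clique {e, f, h}. A clique must lie in a single bag of any decomposition, so no decomposition can have width below 2. Combining the bounds, tw(G) = 2.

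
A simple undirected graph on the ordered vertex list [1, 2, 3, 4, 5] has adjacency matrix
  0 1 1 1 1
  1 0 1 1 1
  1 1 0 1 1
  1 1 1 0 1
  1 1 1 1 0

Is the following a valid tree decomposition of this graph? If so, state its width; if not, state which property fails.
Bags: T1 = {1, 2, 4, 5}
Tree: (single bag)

No — vertex 3 appears in no bag.

A tree decomposition must satisfy three properties: every vertex lies in some bag; for every edge, both endpoints lie together in some bag; and for every vertex, the bags containing it form a connected subtree. Here vertex 3 appears in no bag, so the decomposition is invalid.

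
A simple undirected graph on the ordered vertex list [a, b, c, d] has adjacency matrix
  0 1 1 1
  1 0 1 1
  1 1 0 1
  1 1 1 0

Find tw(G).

3

A width-3 tree decomposition is:
Bags: B1 = {a, b, c, d}
Tree: (single bag)
A single bag containing all 4 vertices is trivially a valid decomposition of width 3. For the lower bound, the 4 vertices {a, b, c, d} are pairwise adjacent, and any tree decomposition puts a clique entirely inside one bag — forcing width ≥ 3. Therefore the treewidth is 3.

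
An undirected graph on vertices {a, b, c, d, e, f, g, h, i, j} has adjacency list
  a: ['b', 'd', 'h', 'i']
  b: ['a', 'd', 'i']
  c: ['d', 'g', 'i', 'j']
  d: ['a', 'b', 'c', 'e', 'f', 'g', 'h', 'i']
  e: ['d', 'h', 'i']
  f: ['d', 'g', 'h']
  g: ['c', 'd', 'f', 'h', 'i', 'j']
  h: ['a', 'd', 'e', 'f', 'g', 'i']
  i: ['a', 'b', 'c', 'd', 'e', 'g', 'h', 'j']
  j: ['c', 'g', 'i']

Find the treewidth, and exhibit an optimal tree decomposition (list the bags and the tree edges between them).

The largest bag has 4 vertices, giving width 3; this decomposition certifies tw(G) ≤ 3. For the lower bound, the 4 vertices {d, f, g, h} are pairwise adjacent, and any tree decomposition puts a clique entirely inside one bag — forcing width ≥ 3. The upper and lower bounds meet at 3, so that is the treewidth.

Treewidth 3.
One such decomposition:
Bags: B1 = {d, g, h, i}  B2 = {d, e, h, i}  B3 = {d, f, g, h}  B4 = {c, d, g, i}  B5 = {c, g, i, j}  B6 = {a, d, h, i}  B7 = {a, b, d, i}
Tree: B1–B2, B1–B3, B1–B4, B4–B5, B1–B6, B6–B7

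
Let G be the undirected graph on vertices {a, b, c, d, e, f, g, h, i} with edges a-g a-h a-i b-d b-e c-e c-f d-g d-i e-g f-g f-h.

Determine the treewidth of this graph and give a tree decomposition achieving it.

Every bag has size at most 4, so the width is 4 − 1 = 3 and tw(G) ≤ 3. For the lower bound: the 4 vertex sets {b,c,e}, {d}, {g}, {a,f,h,i} are disjoint, each induces a connected subgraph, and every pair is joined by at least one edge of G. Contracting each set to a single vertex therefore yields K_{4} as a minor, and since treewidth is minor-monotone, tw(G) ≥ tw(K_{4}) = 3. Therefore the treewidth is 3.

Treewidth 3.
Bags: B1 = {b, c, d, e}  B2 = {c, d, e, g}  B3 = {c, d, f, g}  B4 = {d, f, g, i}  B5 = {a, f, g, i}  B6 = {a, f, h, i}
Tree: B1–B2, B2–B3, B3–B4, B4–B5, B5–B6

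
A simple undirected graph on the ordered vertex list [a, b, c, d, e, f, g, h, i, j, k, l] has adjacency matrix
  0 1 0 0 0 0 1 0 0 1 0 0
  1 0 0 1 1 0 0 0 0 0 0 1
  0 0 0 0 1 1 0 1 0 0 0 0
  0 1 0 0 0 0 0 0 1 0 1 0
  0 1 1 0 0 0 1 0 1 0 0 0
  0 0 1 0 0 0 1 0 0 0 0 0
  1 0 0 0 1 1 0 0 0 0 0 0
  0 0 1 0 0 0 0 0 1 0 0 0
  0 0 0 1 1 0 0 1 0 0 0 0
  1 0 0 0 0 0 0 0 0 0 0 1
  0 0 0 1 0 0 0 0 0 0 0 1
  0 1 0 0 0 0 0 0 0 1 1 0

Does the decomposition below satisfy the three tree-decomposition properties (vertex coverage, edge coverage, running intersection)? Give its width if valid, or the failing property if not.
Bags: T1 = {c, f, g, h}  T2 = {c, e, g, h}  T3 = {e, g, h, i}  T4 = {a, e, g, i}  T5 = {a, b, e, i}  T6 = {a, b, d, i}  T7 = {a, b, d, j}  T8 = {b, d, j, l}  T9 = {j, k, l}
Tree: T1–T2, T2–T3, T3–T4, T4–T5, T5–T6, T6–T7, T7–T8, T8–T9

No — edge (d,k) lies in no bag.

A tree decomposition must satisfy three properties: every vertex lies in some bag; for every edge, both endpoints lie together in some bag; and for every vertex, the bags containing it form a connected subtree. Here edge (d,k) lies in no bag, so the decomposition is invalid.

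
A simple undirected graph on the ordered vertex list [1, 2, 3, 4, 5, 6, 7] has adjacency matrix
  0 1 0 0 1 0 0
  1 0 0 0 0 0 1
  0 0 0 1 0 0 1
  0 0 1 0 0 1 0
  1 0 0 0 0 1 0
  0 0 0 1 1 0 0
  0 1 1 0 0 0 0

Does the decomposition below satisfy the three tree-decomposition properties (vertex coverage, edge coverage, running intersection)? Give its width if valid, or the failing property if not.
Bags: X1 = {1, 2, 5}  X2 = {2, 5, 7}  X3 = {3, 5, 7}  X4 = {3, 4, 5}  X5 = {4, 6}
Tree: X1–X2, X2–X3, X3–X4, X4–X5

No — edge (5,6) lies in no bag.

A tree decomposition must satisfy three properties: every vertex lies in some bag; for every edge, both endpoints lie together in some bag; and for every vertex, the bags containing it form a connected subtree. Here edge (5,6) lies in no bag, so the decomposition is invalid.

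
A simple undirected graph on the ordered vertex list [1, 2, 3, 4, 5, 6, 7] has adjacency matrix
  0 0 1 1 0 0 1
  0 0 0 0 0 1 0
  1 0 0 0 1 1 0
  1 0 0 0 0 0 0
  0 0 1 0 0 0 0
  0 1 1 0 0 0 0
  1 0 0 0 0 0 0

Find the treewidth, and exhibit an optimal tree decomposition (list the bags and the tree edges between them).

The largest bag has 2 vertices, giving width 1; this decomposition certifies tw(G) ≤ 1. Any graph with an edge has treewidth ≥ 1, and G has the edge 3–1. Hence tw(G) = 1 exactly.

Treewidth 1.
One such decomposition:
Bags: B1 = {1, 3}  B2 = {3, 6}  B3 = {1, 4}  B4 = {1, 7}  B5 = {3, 5}  B6 = {2, 6}
Tree: B1–B2, B1–B3, B3–B4, B2–B5, B2–B6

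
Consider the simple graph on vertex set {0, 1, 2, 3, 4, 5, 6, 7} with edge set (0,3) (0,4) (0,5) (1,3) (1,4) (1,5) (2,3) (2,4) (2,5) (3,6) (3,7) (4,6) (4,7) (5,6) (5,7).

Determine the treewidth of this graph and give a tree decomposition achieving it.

Each bag holds 4 vertices, so the decomposition has width 3, which upper-bounds the treewidth. For the lower bound: the 4 vertex sets {4,6}, {1,3}, {5}, {0} are disjoint, each induces a connected subgraph, and every pair is joined by at least one edge of G. Contracting each set to a single vertex therefore yields K_{4} as a minor, and since treewidth is minor-monotone, tw(G) ≥ tw(K_{4}) = 3. Hence tw(G) = 3 exactly.

Treewidth 3.
One optimal decomposition is:
Bags: B1 = {3, 4, 5, 6}  B2 = {1, 3, 4, 5}  B3 = {0, 3, 4, 5}  B4 = {3, 4, 5, 7}  B5 = {2, 3, 4, 5}
Tree: B1–B2, B2–B3, B3–B4, B4–B5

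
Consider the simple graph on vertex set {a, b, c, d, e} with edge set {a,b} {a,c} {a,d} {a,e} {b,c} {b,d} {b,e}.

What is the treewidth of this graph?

A width-2 tree decomposition is:
Bags: B1 = {a, b, d}  B2 = {a, b, c}  B3 = {a, b, e}
Tree: B1–B2, B2–B3
The largest bag has 3 vertices, giving width 2; this decomposition certifies tw(G) ≤ 2. On the other hand G contains the 3-clique {a, b, d}. A clique must lie in a single bag of any decomposition, so no decomposition can have width below 2. Hence tw(G) = 2 exactly.

2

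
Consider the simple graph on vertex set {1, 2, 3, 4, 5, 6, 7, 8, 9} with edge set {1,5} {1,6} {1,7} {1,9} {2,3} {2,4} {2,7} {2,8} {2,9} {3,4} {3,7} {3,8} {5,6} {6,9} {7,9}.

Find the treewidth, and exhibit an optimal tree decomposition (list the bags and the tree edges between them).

Treewidth 2.
Bags: B1 = {2, 3, 8}  B2 = {2, 3, 7}  B3 = {2, 7, 9}  B4 = {1, 7, 9}  B5 = {2, 3, 4}  B6 = {1, 6, 9}  B7 = {1, 5, 6}
Tree: B1–B2, B2–B3, B3–B4, B2–B5, B4–B6, B6–B7

The largest bag has 3 vertices, giving width 2; this decomposition certifies tw(G) ≤ 2. Conversely, {1, 6, 9} is a clique of size 3, and the vertices of any clique must share a bag in every tree decomposition; so some bag has ≥ 3 vertices and tw(G) ≥ 2. Combining the bounds, tw(G) = 2.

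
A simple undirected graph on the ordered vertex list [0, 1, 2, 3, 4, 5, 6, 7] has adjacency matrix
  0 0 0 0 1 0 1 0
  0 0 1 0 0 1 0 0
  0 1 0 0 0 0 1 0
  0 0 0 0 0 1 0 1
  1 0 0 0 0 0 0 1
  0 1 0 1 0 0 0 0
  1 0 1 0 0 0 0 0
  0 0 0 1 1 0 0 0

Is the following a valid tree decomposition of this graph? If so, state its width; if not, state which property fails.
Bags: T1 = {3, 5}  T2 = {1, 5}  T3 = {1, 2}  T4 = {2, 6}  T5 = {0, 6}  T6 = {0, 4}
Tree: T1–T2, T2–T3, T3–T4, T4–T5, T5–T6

A tree decomposition must satisfy three properties: every vertex lies in some bag; for every edge, both endpoints lie together in some bag; and for every vertex, the bags containing it form a connected subtree. Here vertex 7 appears in no bag, so the decomposition is invalid.

No — vertex 7 appears in no bag.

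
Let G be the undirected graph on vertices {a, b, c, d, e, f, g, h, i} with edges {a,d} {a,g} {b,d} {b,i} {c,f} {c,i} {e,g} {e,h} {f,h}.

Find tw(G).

A width-2 tree decomposition is:
Bags: B1 = {a, e, g}  B2 = {a, d, e}  B3 = {b, d, e}  B4 = {b, e, i}  B5 = {c, e, i}  B6 = {c, e, f}  B7 = {e, f, h}
Tree: B1–B2, B2–B3, B3–B4, B4–B5, B5–B6, B6–B7
Every bag has size at most 3, so the width is 3 − 1 = 2 and tw(G) ≤ 2. The edges e–g–a–d–b–i–c–f–h–e form a cycle, so G is not a tree and its treewidth is at least 2. Hence tw(G) = 2 exactly.

2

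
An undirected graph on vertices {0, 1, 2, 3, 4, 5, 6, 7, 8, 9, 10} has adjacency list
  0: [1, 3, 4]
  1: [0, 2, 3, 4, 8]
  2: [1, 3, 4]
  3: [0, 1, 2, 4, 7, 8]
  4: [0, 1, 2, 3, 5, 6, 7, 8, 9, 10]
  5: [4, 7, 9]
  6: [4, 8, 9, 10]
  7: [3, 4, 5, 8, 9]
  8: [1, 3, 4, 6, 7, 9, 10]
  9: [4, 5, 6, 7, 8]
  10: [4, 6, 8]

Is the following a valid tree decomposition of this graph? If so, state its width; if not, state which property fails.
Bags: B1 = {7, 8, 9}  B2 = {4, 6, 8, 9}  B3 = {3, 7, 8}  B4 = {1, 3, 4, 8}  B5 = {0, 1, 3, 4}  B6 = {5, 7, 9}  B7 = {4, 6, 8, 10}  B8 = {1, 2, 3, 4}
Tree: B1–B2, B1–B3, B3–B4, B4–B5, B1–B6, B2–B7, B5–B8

A tree decomposition must satisfy three properties: every vertex lies in some bag; for every edge, both endpoints lie together in some bag; and for every vertex, the bags containing it form a connected subtree. Here edge (4,7) lies in no bag, so the decomposition is invalid.

No — edge (4,7) lies in no bag.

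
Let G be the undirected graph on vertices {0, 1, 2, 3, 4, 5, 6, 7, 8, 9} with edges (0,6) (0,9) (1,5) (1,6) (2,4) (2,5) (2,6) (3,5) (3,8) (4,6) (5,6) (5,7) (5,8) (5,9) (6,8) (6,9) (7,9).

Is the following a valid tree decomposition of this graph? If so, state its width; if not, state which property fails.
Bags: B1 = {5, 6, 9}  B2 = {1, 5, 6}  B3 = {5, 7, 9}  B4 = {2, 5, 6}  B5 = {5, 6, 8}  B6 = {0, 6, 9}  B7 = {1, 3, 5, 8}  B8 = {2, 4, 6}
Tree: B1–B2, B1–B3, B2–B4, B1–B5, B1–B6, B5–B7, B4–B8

No — bags containing vertex 1 are not connected in the tree.

A tree decomposition must satisfy three properties: every vertex lies in some bag; for every edge, both endpoints lie together in some bag; and for every vertex, the bags containing it form a connected subtree. Here bags containing vertex 1 are not connected in the tree, so the decomposition is invalid.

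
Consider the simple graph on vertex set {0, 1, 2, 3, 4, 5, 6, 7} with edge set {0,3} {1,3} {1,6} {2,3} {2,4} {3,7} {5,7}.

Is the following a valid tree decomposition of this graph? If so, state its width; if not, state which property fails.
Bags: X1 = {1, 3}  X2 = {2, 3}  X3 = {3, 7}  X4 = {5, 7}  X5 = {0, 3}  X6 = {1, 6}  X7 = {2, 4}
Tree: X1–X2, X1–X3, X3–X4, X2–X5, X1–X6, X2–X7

Yes; width 1.

Every vertex of G appears in some bag (union = {0, 1, 2, 3, 4, 5, 6, 7}); every edge is covered by a bag; and for each vertex v the set of bags containing v is connected in the bag tree. The decomposition is therefore valid. The largest bag has 2 vertices, so the width is 1.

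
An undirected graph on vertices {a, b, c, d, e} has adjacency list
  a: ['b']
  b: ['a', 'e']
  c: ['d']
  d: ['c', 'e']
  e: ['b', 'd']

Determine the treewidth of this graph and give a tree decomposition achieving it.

Treewidth 1.
Bags: B1 = {c, d}  B2 = {d, e}  B3 = {b, e}  B4 = {a, b}
Tree: B1–B2, B2–B3, B3–B4

Each bag holds 2 vertices, so the decomposition has width 1, which upper-bounds the treewidth. Since G has at least one edge (e.g. c–d), it is not an edgeless graph, so tw(G) ≥ 1. Therefore the treewidth is 1.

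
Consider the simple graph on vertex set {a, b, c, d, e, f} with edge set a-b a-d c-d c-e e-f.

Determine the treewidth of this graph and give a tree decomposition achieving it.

Each bag holds 2 vertices, so the decomposition has width 1, which upper-bounds the treewidth. G has an edge, so its treewidth is at least 1. The upper and lower bounds meet at 1, so that is the treewidth.

Treewidth 1.
Bags: B1 = {a, b}  B2 = {a, d}  B3 = {c, d}  B4 = {c, e}  B5 = {e, f}
Tree: B1–B2, B2–B3, B3–B4, B4–B5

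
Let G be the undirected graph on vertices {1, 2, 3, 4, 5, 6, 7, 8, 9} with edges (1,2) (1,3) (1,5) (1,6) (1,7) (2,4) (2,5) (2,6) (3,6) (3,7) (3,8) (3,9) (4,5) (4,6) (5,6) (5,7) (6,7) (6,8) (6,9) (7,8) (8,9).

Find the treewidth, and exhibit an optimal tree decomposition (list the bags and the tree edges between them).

Treewidth 3.
One such decomposition:
Bags: B1 = {3, 6, 7, 8}  B2 = {1, 3, 6, 7}  B3 = {1, 5, 6, 7}  B4 = {3, 6, 8, 9}  B5 = {1, 2, 5, 6}  B6 = {2, 4, 5, 6}
Tree: B1–B2, B2–B3, B1–B4, B3–B5, B5–B6

Every bag has size at most 4, so the width is 4 − 1 = 3 and tw(G) ≤ 3. On the other hand G contains the 4-clique {3, 6, 8, 9}. A clique must lie in a single bag of any decomposition, so no decomposition can have width below 3. Hence tw(G) = 3 exactly.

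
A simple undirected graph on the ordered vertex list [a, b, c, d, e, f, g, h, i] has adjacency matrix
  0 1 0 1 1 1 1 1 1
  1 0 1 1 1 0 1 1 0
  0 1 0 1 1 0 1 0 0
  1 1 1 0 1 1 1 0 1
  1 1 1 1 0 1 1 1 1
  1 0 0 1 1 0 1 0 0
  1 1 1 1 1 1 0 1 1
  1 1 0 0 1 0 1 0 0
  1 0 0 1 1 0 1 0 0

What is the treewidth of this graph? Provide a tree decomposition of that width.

Each bag holds 5 vertices, so the decomposition has width 4, which upper-bounds the treewidth. Conversely, {b, c, d, e, g} is a clique of size 5, and the vertices of any clique must share a bag in every tree decomposition; so some bag has ≥ 5 vertices and tw(G) ≥ 4. Combining the bounds, tw(G) = 4.

Treewidth 4.
One such decomposition:
Bags: B1 = {a, b, e, g, h}  B2 = {a, b, d, e, g}  B3 = {b, c, d, e, g}  B4 = {a, d, e, f, g}  B5 = {a, d, e, g, i}
Tree: B1–B2, B2–B3, B2–B4, B4–B5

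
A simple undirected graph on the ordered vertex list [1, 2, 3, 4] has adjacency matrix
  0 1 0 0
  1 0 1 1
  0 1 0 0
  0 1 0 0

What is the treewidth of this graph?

A width-1 tree decomposition is:
Bags: B1 = {2, 3}  B2 = {2, 4}  B3 = {1, 2}
Tree: B1–B2, B2–B3
The largest bag has 2 vertices, giving width 1; this decomposition certifies tw(G) ≤ 1. Since G has at least one edge (e.g. 2–3), it is not an edgeless graph, so tw(G) ≥ 1. Therefore the treewidth is 1.

1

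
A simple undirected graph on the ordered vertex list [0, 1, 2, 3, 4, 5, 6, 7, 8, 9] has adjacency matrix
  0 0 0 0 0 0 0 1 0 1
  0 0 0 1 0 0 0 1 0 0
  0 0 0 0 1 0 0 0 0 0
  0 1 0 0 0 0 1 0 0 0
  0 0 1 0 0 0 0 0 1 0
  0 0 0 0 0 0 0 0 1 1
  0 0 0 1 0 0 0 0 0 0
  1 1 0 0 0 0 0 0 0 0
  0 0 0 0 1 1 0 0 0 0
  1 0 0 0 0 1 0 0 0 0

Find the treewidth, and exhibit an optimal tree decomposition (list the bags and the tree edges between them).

Each bag holds 2 vertices, so the decomposition has width 1, which upper-bounds the treewidth. G has an edge, so its treewidth is at least 1. The upper and lower bounds meet at 1, so that is the treewidth.

Treewidth 1.
One such decomposition:
Bags: B1 = {3, 6}  B2 = {1, 3}  B3 = {1, 7}  B4 = {0, 7}  B5 = {0, 9}  B6 = {5, 9}  B7 = {5, 8}  B8 = {4, 8}  B9 = {2, 4}
Tree: B1–B2, B2–B3, B3–B4, B4–B5, B5–B6, B6–B7, B7–B8, B8–B9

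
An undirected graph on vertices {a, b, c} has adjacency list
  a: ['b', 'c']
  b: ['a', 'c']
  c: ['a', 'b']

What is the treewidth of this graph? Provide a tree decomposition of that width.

Treewidth 2.
Bags: B1 = {a, b, c}
Tree: (single bag)

With just one bag of size 3, the width is 3 − 1 = 2, so tw(G) ≤ 2. For the lower bound, the 3 vertices {a, b, c} are pairwise adjacent, and any tree decomposition puts a clique entirely inside one bag — forcing width ≥ 2. Therefore the treewidth is 2.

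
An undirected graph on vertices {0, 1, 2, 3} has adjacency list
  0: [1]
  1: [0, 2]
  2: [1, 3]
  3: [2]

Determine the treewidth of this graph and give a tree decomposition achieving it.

The largest bag has 2 vertices, giving width 1; this decomposition certifies tw(G) ≤ 1. Any graph with an edge has treewidth ≥ 1, and G has the edge 3–2. Hence tw(G) = 1 exactly.

Treewidth 1.
Bags: B1 = {2, 3}  B2 = {1, 2}  B3 = {0, 1}
Tree: B1–B2, B2–B3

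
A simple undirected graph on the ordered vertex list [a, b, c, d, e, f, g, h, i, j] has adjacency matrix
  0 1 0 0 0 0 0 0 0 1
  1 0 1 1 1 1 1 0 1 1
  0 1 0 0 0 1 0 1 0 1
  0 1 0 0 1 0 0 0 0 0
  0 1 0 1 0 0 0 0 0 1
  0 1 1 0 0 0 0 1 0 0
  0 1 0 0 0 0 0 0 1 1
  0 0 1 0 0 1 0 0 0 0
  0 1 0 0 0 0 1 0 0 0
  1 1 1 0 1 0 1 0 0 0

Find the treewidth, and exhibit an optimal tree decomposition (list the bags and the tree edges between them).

The largest bag has 3 vertices, giving width 2; this decomposition certifies tw(G) ≤ 2. Conversely, {c, f, h} is a clique of size 3, and the vertices of any clique must share a bag in every tree decomposition; so some bag has ≥ 3 vertices and tw(G) ≥ 2. Hence tw(G) = 2 exactly.

Treewidth 2.
One optimal decomposition is:
Bags: B1 = {b, c, j}  B2 = {b, g, j}  B3 = {b, c, f}  B4 = {b, e, j}  B5 = {b, g, i}  B6 = {a, b, j}  B7 = {b, d, e}  B8 = {c, f, h}
Tree: B1–B2, B1–B3, B2–B4, B2–B5, B1–B6, B4–B7, B3–B8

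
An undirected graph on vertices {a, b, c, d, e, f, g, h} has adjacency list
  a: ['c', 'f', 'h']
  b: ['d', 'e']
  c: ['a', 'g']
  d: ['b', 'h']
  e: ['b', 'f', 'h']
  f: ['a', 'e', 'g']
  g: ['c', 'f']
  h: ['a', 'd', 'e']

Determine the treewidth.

A width-2 tree decomposition is:
Bags: B1 = {a, c, g}  B2 = {a, f, g}  B3 = {a, f, h}  B4 = {e, f, h}  B5 = {d, e, h}  B6 = {b, d, e}
Tree: B1–B2, B2–B3, B3–B4, B4–B5, B5–B6
The largest bag has 3 vertices, giving width 2; this decomposition certifies tw(G) ≤ 2. The edges c–g–f–a–c form a cycle, so G is not a tree and its treewidth is at least 2. Combining the bounds, tw(G) = 2.

2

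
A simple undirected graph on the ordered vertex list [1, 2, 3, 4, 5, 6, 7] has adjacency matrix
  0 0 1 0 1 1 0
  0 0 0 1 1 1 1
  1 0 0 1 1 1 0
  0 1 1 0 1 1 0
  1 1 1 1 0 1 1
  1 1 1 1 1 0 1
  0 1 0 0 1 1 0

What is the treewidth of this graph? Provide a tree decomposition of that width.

Every bag has size at most 4, so the width is 4 − 1 = 3 and tw(G) ≤ 3. For the lower bound, the 4 vertices {1, 3, 5, 6} are pairwise adjacent, and any tree decomposition puts a clique entirely inside one bag — forcing width ≥ 3. Therefore the treewidth is 3.

Treewidth 3.
One such decomposition:
Bags: B1 = {3, 4, 5, 6}  B2 = {2, 4, 5, 6}  B3 = {2, 5, 6, 7}  B4 = {1, 3, 5, 6}
Tree: B1–B2, B2–B3, B1–B4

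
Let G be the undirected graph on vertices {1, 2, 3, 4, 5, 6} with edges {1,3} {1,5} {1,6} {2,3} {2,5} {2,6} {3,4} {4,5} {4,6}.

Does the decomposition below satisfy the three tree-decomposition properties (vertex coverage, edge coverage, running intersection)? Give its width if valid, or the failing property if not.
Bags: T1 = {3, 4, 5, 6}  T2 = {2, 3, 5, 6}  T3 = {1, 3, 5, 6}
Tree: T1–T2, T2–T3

Every vertex of G appears in some bag (union = {1, 2, 3, 4, 5, 6}); every edge is covered by a bag; and for each vertex v the set of bags containing v is connected in the bag tree. The decomposition is therefore valid. The largest bag has 4 vertices, so the width is 3.

Yes; width 3.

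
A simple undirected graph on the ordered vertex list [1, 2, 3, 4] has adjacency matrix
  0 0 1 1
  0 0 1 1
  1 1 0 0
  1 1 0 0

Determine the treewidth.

A width-2 tree decomposition is:
Bags: B1 = {2, 3, 4}  B2 = {1, 3, 4}
Tree: B1–B2
Every bag has size at most 3, so the width is 3 − 1 = 2 and tw(G) ≤ 2. Since 3–2–4–1–3 is a cycle in G, G is not acyclic. Forests are exactly the graphs of treewidth ≤ 1, so tw(G) ≥ 2. Therefore the treewidth is 2.

2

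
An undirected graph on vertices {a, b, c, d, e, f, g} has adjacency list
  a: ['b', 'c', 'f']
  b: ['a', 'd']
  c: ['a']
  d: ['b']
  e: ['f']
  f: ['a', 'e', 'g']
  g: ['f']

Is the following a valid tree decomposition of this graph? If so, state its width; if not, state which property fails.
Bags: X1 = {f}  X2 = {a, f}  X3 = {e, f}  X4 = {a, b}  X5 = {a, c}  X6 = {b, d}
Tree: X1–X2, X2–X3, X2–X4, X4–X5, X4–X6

A tree decomposition must satisfy three properties: every vertex lies in some bag; for every edge, both endpoints lie together in some bag; and for every vertex, the bags containing it form a connected subtree. Here vertex g appears in no bag, so the decomposition is invalid.

No — vertex g appears in no bag.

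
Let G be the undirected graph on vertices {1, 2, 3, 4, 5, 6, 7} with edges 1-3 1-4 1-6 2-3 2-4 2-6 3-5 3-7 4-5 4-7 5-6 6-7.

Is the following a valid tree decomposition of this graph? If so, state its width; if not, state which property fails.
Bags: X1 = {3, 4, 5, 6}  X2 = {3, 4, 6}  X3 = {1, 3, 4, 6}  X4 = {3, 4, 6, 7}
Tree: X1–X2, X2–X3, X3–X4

No — vertex 2 appears in no bag.

A tree decomposition must satisfy three properties: every vertex lies in some bag; for every edge, both endpoints lie together in some bag; and for every vertex, the bags containing it form a connected subtree. Here vertex 2 appears in no bag, so the decomposition is invalid.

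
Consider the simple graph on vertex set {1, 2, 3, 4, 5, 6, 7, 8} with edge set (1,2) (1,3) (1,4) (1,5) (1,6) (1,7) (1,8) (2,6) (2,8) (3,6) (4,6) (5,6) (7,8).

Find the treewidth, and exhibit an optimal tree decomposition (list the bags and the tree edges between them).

Treewidth 2.
Bags: B1 = {1, 4, 6}  B2 = {1, 2, 6}  B3 = {1, 2, 8}  B4 = {1, 7, 8}  B5 = {1, 3, 6}  B6 = {1, 5, 6}
Tree: B1–B2, B2–B3, B3–B4, B2–B5, B2–B6

The largest bag has 3 vertices, giving width 2; this decomposition certifies tw(G) ≤ 2. On the other hand G contains the 3-clique {1, 2, 8}. A clique must lie in a single bag of any decomposition, so no decomposition can have width below 2. Hence tw(G) = 2 exactly.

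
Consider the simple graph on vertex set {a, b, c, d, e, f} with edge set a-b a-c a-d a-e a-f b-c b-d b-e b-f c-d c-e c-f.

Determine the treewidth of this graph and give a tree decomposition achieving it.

Every bag has size at most 4, so the width is 4 − 1 = 3 and tw(G) ≤ 3. On the other hand G contains the 4-clique {a, b, c, d}. A clique must lie in a single bag of any decomposition, so no decomposition can have width below 3. The upper and lower bounds meet at 3, so that is the treewidth.

Treewidth 3.
Bags: B1 = {a, b, c, f}  B2 = {a, b, c, d}  B3 = {a, b, c, e}
Tree: B1–B2, B2–B3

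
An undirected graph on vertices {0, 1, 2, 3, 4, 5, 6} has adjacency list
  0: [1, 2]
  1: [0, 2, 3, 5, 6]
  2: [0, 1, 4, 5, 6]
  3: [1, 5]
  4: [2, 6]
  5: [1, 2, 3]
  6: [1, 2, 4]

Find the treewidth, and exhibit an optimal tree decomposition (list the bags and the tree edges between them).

Each bag holds 3 vertices, so the decomposition has width 2, which upper-bounds the treewidth. For the lower bound, the 3 vertices {0, 1, 2} are pairwise adjacent, and any tree decomposition puts a clique entirely inside one bag — forcing width ≥ 2. The upper and lower bounds meet at 2, so that is the treewidth.

Treewidth 2.
Bags: B1 = {1, 2, 6}  B2 = {2, 4, 6}  B3 = {1, 2, 5}  B4 = {0, 1, 2}  B5 = {1, 3, 5}
Tree: B1–B2, B1–B3, B3–B4, B3–B5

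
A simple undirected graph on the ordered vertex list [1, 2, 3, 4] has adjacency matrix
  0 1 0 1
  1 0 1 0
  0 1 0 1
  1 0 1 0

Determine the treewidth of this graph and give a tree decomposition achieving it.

Treewidth 2.
Bags: B1 = {1, 2, 4}  B2 = {2, 3, 4}
Tree: B1–B2

Every bag has size at most 3, so the width is 3 − 1 = 2 and tw(G) ≤ 2. Since 2–1–4–3–2 is a cycle in G, G is not acyclic. Forests are exactly the graphs of treewidth ≤ 1, so tw(G) ≥ 2. Hence tw(G) = 2 exactly.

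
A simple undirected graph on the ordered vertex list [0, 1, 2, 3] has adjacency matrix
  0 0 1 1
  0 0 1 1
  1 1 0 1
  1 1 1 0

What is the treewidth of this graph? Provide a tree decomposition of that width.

Treewidth 2.
One such decomposition:
Bags: B1 = {0, 2, 3}  B2 = {1, 2, 3}
Tree: B1–B2

The largest bag has 3 vertices, giving width 2; this decomposition certifies tw(G) ≤ 2. For the lower bound, the 3 vertices {0, 2, 3} are pairwise adjacent, and any tree decomposition puts a clique entirely inside one bag — forcing width ≥ 2. The upper and lower bounds meet at 2, so that is the treewidth.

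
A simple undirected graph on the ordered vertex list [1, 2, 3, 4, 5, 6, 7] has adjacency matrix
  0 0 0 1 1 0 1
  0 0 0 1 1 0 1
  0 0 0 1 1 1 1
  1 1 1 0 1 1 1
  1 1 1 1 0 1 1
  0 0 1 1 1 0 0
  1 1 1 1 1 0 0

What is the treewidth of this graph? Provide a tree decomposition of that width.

The largest bag has 4 vertices, giving width 3; this decomposition certifies tw(G) ≤ 3. On the other hand G contains the 4-clique {3, 4, 5, 6}. A clique must lie in a single bag of any decomposition, so no decomposition can have width below 3. Therefore the treewidth is 3.

Treewidth 3.
One optimal decomposition is:
Bags: B1 = {2, 4, 5, 7}  B2 = {3, 4, 5, 7}  B3 = {3, 4, 5, 6}  B4 = {1, 4, 5, 7}
Tree: B1–B2, B2–B3, B2–B4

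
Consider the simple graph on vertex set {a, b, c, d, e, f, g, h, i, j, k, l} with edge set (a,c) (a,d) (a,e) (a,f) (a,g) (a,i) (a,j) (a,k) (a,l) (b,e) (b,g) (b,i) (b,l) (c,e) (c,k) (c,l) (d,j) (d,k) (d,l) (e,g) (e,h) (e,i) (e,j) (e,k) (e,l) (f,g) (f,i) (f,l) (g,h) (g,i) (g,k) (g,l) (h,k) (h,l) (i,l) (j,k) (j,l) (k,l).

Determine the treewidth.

A width-4 tree decomposition is:
Bags: B1 = {a, e, j, k, l}  B2 = {a, c, e, k, l}  B3 = {a, e, g, k, l}  B4 = {a, e, g, i, l}  B5 = {a, f, g, i, l}  B6 = {a, d, j, k, l}  B7 = {b, e, g, i, l}  B8 = {e, g, h, k, l}
Tree: B1–B2, B1–B3, B3–B4, B4–B5, B1–B6, B4–B7, B3–B8
The largest bag has 5 vertices, giving width 4; this decomposition certifies tw(G) ≤ 4. For the lower bound, the 5 vertices {e, g, h, k, l} are pairwise adjacent, and any tree decomposition puts a clique entirely inside one bag — forcing width ≥ 4. Therefore the treewidth is 4.

4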